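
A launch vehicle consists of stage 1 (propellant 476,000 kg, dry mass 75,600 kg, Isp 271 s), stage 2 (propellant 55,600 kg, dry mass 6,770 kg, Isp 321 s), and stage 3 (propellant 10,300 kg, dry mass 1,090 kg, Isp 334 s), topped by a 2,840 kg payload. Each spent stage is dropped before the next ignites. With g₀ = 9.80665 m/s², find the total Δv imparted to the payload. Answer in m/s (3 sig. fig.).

Δv ≈ 12100 m/s

Ignition mass of stage 1 = 476,000+75,600 + 55,600+6,770 + 10,300+1,090 + 2,840 = 628,200 kg.
Stage 1: m₀ = 628,200 kg, m_f = 628,200 − 476,000 = 152,200 kg; Δv = 271×9.80665×ln(4.127) = 2657.6×1.4177 ≈ 3768 m/s.
Stage 2: m₀ = 76,600 kg, m_f = 76,600 − 55,600 = 21,000 kg; Δv = 321×9.80665×ln(3.648) = 3147.9×1.2941 ≈ 4074 m/s.
Stage 3: m₀ = 14,230 kg, m_f = 14,230 − 10,300 = 3,930 kg; Δv = 334×9.80665×ln(3.621) = 3275.4×1.2867 ≈ 4215 m/s.
Total Δv = 3768 + 4074 + 4215 = 12057 m/s.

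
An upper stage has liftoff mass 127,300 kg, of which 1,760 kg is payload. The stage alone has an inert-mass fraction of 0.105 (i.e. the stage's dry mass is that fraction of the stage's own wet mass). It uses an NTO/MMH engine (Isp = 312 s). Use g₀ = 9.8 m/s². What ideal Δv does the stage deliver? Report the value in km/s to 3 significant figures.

Stage wet mass = m₀ − payload = 127,300 − 1,760 = 125,540 kg.
Stage dry mass = ε × stage wet mass = 0.105 × 125,540 = 13,181.7 kg.
Burnout mass m_f = stage dry + payload = 13,181.7 + 1,760 = 14,941.7 kg.
v_e = Isp · g₀ = 312 × 9.8 = 3057.6 m/s.
Using Δv = v_e ln(m₀/m_f): Δv = v_e · ln(127,300/14,941.7) = 3057.6 × ln(8.52) = 3057.6 × 2.1424 ≈ 6551 m/s.

Δv ≈ 6.55 km/s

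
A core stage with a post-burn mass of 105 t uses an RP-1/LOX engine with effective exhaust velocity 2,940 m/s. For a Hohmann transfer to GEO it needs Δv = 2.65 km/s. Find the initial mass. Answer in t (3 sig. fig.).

initial mass ≈ 259 t

m₀/m_f = exp(Δv / v_e) = exp(2650 / 2940.0) = exp(0.9014) = 2.4630.
m₀ = m_f × 2.4630 = 105 × 2.4630 = 258.615 t.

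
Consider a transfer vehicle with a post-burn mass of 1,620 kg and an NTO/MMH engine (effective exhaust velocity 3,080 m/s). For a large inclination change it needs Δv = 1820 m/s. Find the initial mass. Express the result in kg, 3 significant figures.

initial mass ≈ 2930 kg

Rocket equation: m₀/m_f = exp(Δv / v_e) = exp(1820 / 3080.0) = exp(0.5909) = 1.8056.
m₀ = m_f × 1.8056 = 1,620 × 1.8056 = 2,925.07 kg.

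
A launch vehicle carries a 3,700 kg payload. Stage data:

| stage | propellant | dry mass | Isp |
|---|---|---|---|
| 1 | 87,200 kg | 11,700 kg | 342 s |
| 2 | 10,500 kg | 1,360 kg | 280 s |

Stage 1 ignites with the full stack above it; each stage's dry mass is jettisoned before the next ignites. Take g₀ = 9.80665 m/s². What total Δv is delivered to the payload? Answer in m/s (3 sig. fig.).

Ignition mass of stage 1 = 87,200+11,700 + 10,500+1,360 + 3,700 = 114,460 kg.
Stage 1: m₀ = 114,460 kg, m_f = 114,460 − 87,200 = 27,260 kg; Δv = 342×9.80665×ln(4.199) = 3353.9×1.4348 ≈ 4812 m/s.
Stage 2: m₀ = 15,560 kg, m_f = 15,560 − 10,500 = 5,060 kg; Δv = 280×9.80665×ln(3.075) = 2745.9×1.1233 ≈ 3085 m/s.
Total Δv = 4812 + 3085 = 7897 m/s.

Δv ≈ 7900 m/s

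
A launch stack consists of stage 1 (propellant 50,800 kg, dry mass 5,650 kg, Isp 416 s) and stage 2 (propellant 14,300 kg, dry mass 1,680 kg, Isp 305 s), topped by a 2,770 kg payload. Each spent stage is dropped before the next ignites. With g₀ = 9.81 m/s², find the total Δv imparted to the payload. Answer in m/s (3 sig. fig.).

Ignition mass of stage 1 = 50,800+5,650 + 14,300+1,680 + 2,770 = 75,200 kg.
Stage 1: m₀ = 75,200 kg, m_f = 75,200 − 50,800 = 24,400 kg; Δv = 416×9.81×ln(3.082) = 4081.0×1.1256 ≈ 4593 m/s.
Stage 2: m₀ = 18,750 kg, m_f = 18,750 − 14,300 = 4,450 kg; Δv = 305×9.81×ln(4.213) = 2992.1×1.4383 ≈ 4303 m/s.
Total Δv = 4593 + 4303 = 8896 m/s.

Δv ≈ 8900 m/s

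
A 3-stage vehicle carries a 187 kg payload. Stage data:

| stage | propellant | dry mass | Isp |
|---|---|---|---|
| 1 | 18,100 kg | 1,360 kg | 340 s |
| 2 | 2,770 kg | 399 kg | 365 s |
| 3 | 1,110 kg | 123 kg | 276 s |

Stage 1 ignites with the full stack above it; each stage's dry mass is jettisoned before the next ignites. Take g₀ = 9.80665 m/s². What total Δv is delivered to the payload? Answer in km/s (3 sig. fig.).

Ignition mass of stage 1 = 18,100+1,360 + 2,770+399 + 1,110+123 + 187 = 24,049 kg.
Stage 1: m₀ = 24,049 kg, m_f = 24,049 − 18,100 = 5,949 kg; Δv = 340×9.80665×ln(4.043) = 3334.3×1.3969 ≈ 4658 m/s.
Stage 2: m₀ = 4,589 kg, m_f = 4,589 − 2,770 = 1,819 kg; Δv = 365×9.80665×ln(2.523) = 3579.4×0.9254 ≈ 3312 m/s.
Stage 3: m₀ = 1,420 kg, m_f = 1,420 − 1,110 = 310 kg; Δv = 276×9.80665×ln(4.581) = 2706.6×1.5218 ≈ 4119 m/s.
Total Δv = 4658 + 3312 + 4119 = 12089 m/s.

Δv ≈ 12.1 km/s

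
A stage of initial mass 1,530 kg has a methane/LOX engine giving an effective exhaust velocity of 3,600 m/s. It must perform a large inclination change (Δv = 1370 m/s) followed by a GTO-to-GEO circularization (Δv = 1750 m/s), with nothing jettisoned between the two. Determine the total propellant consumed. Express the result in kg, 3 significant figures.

total propellant consumed ≈ 887 kg

After the first burn: m = 1530 × exp(−1370/3600.0) = 1530 × 0.68348 = 1,045.72 kg.
After the second burn: m = 1,045.72 × exp(−1750/3600.0) = 1,045.72 × 0.61501 = 643.128 kg.
Total propellant = m₀ − m_final = 1530 − 643.128 = 886.872 kg.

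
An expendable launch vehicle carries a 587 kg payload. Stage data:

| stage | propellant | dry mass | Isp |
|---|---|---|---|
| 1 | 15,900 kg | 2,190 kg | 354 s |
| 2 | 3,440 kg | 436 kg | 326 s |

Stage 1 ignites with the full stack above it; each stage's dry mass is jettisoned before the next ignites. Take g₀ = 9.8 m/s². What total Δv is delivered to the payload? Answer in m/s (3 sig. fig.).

Ignition mass of stage 1 = 15,900+2,190 + 3,440+436 + 587 = 22,553 kg.
Stage 1: m₀ = 22,553 kg, m_f = 22,553 − 15,900 = 6,653 kg; Δv = 354×9.8×ln(3.39) = 3469.2×1.2208 ≈ 4235 m/s.
Stage 2: m₀ = 4,463 kg, m_f = 4,463 − 3,440 = 1,023 kg; Δv = 326×9.8×ln(4.363) = 3194.8×1.4731 ≈ 4706 m/s.
Total Δv = 4235 + 4706 = 8941 m/s.

Δv ≈ 8940 m/s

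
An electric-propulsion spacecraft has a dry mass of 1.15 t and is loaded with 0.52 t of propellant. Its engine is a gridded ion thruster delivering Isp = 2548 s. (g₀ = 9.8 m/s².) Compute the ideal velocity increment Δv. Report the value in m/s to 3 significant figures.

Δv ≈ 9320 m/s

v_e = Isp · g₀ = 2548 × 9.8 = 24970.4 m/s.
m₀ = m_dry + m_prop = 1.15 + 0.52 = 1.67 t.
Rocket equation: Δv = v_e · ln(m₀/m_f) = 24970.4 × ln(1.452) = 24970.4 × 0.3731 ≈ 9315.5 m/s.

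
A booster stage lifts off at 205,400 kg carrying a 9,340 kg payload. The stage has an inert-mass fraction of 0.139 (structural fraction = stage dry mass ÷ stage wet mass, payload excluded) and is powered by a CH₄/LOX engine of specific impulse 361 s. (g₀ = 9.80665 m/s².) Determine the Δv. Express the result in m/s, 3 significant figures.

Δv ≈ 6110 m/s

Stage wet mass = m₀ − payload = 205,400 − 9,340 = 196,060 kg.
Stage dry mass = ε × stage wet mass = 0.139 × 196,060 = 27,252.3 kg.
Burnout mass m_f = stage dry + payload = 27,252.3 + 9,340 = 36,592.3 kg.
v_e = Isp · g₀ = 361 × 9.80665 = 3540.2 m/s.
Δv = v_e · ln(205,400/36,592.3) = 3540.2 × ln(5.613) = 3540.2 × 1.7251 ≈ 6107 m/s.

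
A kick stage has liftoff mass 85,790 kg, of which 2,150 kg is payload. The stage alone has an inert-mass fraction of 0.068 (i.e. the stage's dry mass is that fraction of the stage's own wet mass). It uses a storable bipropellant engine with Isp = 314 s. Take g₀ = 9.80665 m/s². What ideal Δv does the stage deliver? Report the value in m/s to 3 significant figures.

Δv ≈ 7370 m/s

Stage wet mass = m₀ − payload = 85,790 − 2,150 = 83,640 kg.
Stage dry mass = ε × stage wet mass = 0.068 × 83,640 = 5,687.52 kg.
Burnout mass m_f = stage dry + payload = 5,687.52 + 2,150 = 7,837.52 kg.
v_e = Isp · g₀ = 314 × 9.80665 = 3079.3 m/s.
Using Δv = v_e ln(m₀/m_f): Δv = v_e · ln(85,790/7,837.52) = 3079.3 × ln(10.95) = 3079.3 × 2.3930 ≈ 7369 m/s.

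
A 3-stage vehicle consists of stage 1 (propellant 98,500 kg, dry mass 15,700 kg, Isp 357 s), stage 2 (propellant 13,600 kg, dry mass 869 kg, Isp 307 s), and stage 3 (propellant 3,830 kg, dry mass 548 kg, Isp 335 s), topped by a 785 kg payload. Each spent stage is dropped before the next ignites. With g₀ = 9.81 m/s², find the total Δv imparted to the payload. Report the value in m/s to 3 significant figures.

Ignition mass of stage 1 = 98,500+15,700 + 13,600+869 + 3,830+548 + 785 = 133,832 kg.
Stage 1: m₀ = 133,832 kg, m_f = 133,832 − 98,500 = 35,332 kg; Δv = 357×9.81×ln(3.788) = 3502.2×1.3318 ≈ 4664 m/s.
Stage 2: m₀ = 19,632 kg, m_f = 19,632 − 13,600 = 6,032 kg; Δv = 307×9.81×ln(3.255) = 3011.7×1.1801 ≈ 3554 m/s.
Stage 3: m₀ = 5,163 kg, m_f = 5,163 − 3,830 = 1,333 kg; Δv = 335×9.81×ln(3.873) = 3286.4×1.3541 ≈ 4450 m/s.
Total Δv = 4664 + 3554 + 4450 = 12668 m/s.

Δv ≈ 12700 m/s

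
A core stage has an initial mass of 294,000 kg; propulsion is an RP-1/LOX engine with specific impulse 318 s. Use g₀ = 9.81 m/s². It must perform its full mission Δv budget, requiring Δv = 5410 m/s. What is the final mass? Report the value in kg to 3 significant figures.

v_e = Isp · g₀ = 318 × 9.81 = 3119.6 m/s.
From the ideal rocket equation, m₀/m_f = exp(Δv / v_e) = exp(5410 / 3119.6) = exp(1.7342) = 5.6644.
m_f = m₀ / 5.6644 = 294,000 / 5.6644 = 51,903.1 kg.

final mass ≈ 51900 kg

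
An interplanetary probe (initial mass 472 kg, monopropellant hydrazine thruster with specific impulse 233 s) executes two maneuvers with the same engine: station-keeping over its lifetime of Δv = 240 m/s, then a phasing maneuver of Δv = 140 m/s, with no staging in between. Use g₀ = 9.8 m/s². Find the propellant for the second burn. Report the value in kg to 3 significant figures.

propellant for the second burn ≈ 25.3 kg

v_e = Isp · g₀ = 233 × 9.8 = 2283.4 m/s.
After the first burn: m = 472 × exp(−240/2283.4) = 472 × 0.90023 = 424.909 kg.
After the second burn: m = 424.909 × exp(−140/2283.4) = 424.909 × 0.94053 = 399.64 kg.
Second-burn propellant = 424.909 − 399.64 = 25.269 kg.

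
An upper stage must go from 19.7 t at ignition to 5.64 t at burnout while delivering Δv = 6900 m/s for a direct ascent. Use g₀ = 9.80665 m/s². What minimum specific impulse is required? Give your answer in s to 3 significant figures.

ln(m₀/m_f) = ln(19700/5640) = ln(3.493) = 1.2507.
From the ideal rocket equation, v_e = Δv / ln(m₀/m_f) = 6900 / 1.2507 = 5516.8 m/s.
Isp = v_e / g₀ = 5516.8 / 9.80665 = 562.6 s.

Isp ≈ 563 s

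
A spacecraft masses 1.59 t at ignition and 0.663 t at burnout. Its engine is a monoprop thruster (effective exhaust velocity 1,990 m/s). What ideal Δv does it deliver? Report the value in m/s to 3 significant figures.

From the ideal rocket equation, Δv = v_e · ln(m₀/m_f) = 1990.0 × ln(2.398) = 1990.0 × 0.8747 ≈ 1740.7 m/s.

Δv ≈ 1740 m/s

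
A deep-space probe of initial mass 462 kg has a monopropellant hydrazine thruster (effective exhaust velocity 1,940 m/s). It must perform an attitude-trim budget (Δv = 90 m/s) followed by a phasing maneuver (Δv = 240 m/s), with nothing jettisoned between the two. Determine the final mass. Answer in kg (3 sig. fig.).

final mass ≈ 390 kg

After the first burn: m = 462 × exp(−90/1940.0) = 462 × 0.95467 = 441.058 kg.
After the second burn: m = 441.058 × exp(−240/1940.0) = 441.058 × 0.88363 = 389.732 kg.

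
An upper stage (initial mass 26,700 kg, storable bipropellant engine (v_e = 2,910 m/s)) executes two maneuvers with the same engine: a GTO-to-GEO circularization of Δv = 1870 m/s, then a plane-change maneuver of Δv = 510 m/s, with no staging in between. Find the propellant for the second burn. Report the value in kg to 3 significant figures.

propellant for the second burn ≈ 2260 kg

After the first burn: m = 26700 × exp(−1870/2910.0) = 26700 × 0.52592 = 14,042.1 kg.
After the second burn: m = 14,042.1 × exp(−510/2910.0) = 14,042.1 × 0.83924 = 11,784.7 kg.
Second-burn propellant = 14,042.1 − 11,784.7 = 2,257.4 kg.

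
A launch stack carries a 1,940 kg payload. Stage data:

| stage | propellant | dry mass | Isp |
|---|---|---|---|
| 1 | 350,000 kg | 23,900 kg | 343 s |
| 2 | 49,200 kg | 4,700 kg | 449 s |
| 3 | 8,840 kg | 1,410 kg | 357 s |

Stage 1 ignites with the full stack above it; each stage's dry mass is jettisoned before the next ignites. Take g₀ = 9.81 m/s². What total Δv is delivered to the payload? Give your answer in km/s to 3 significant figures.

Ignition mass of stage 1 = 350,000+23,900 + 49,200+4,700 + 8,840+1,410 + 1,940 = 439,990 kg.
Stage 1: m₀ = 439,990 kg, m_f = 439,990 − 350,000 = 89,990 kg; Δv = 343×9.81×ln(4.889) = 3364.8×1.5871 ≈ 5340 m/s.
Stage 2: m₀ = 66,090 kg, m_f = 66,090 − 49,200 = 16,890 kg; Δv = 449×9.81×ln(3.913) = 4404.7×1.3643 ≈ 6009 m/s.
Stage 3: m₀ = 12,190 kg, m_f = 12,190 − 8,840 = 3,350 kg; Δv = 357×9.81×ln(3.639) = 3502.2×1.2917 ≈ 4524 m/s.
Total Δv = 5340 + 6009 + 4524 = 15873 m/s.

Δv ≈ 15.9 km/s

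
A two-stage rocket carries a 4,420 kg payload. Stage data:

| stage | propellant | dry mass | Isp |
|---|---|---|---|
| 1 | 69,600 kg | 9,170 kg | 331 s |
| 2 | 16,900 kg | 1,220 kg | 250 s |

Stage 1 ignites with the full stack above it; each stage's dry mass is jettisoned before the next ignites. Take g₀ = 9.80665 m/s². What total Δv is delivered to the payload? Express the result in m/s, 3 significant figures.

Δv ≈ 7170 m/s

Ignition mass of stage 1 = 69,600+9,170 + 16,900+1,220 + 4,420 = 101,310 kg.
Stage 1: m₀ = 101,310 kg, m_f = 101,310 − 69,600 = 31,710 kg; Δv = 331×9.80665×ln(3.195) = 3246.0×1.1616 ≈ 3770 m/s.
Stage 2: m₀ = 22,540 kg, m_f = 22,540 − 16,900 = 5,640 kg; Δv = 250×9.80665×ln(3.996) = 2451.7×1.3854 ≈ 3397 m/s.
Total Δv = 3770 + 3397 = 7167 m/s.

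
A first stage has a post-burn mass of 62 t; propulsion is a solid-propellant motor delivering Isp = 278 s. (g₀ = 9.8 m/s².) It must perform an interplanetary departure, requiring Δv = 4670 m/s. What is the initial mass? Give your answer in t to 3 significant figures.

v_e = Isp · g₀ = 278 × 9.8 = 2724.4 m/s.
Using Δv = v_e ln(m₀/m_f): m₀/m_f = exp(Δv / v_e) = exp(4670 / 2724.4) = exp(1.7141) = 5.5519.
m₀ = m_f × 5.5519 = 62 × 5.5519 = 344.218 t.

initial mass ≈ 344 t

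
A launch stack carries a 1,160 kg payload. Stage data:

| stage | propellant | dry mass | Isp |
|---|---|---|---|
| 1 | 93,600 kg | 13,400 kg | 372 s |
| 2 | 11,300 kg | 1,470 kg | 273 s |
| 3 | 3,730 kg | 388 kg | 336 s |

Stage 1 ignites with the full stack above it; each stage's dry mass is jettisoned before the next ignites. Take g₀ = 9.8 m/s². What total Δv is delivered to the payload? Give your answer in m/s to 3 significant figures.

Ignition mass of stage 1 = 93,600+13,400 + 11,300+1,470 + 3,730+388 + 1,160 = 125,048 kg.
Stage 1: m₀ = 125,048 kg, m_f = 125,048 − 93,600 = 31,448 kg; Δv = 372×9.8×ln(3.976) = 3645.6×1.3804 ≈ 5032 m/s.
Stage 2: m₀ = 18,048 kg, m_f = 18,048 − 11,300 = 6,748 kg; Δv = 273×9.8×ln(2.675) = 2675.4×0.9838 ≈ 2632 m/s.
Stage 3: m₀ = 5,278 kg, m_f = 5,278 − 3,730 = 1,548 kg; Δv = 336×9.8×ln(3.41) = 3292.8×1.2266 ≈ 4039 m/s.
Total Δv = 5032 + 2632 + 4039 = 11703 m/s.

Δv ≈ 11700 m/s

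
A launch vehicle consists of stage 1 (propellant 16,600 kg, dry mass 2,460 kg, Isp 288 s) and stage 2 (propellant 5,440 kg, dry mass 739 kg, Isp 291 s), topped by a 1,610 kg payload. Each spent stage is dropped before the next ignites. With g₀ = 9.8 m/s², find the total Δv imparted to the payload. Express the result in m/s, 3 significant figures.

Ignition mass of stage 1 = 16,600+2,460 + 5,440+739 + 1,610 = 26,849 kg.
Stage 1: m₀ = 26,849 kg, m_f = 26,849 − 16,600 = 10,249 kg; Δv = 288×9.8×ln(2.62) = 2822.4×0.9630 ≈ 2718 m/s.
Stage 2: m₀ = 7,789 kg, m_f = 7,789 − 5,440 = 2,349 kg; Δv = 291×9.8×ln(3.316) = 2851.8×1.1987 ≈ 3419 m/s.
Total Δv = 2718 + 3419 = 6137 m/s.

Δv ≈ 6140 m/s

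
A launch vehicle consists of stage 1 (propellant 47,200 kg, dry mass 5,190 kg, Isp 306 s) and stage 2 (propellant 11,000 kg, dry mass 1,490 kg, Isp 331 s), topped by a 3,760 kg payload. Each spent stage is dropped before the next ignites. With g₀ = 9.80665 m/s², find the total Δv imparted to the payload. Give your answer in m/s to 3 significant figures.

Ignition mass of stage 1 = 47,200+5,190 + 11,000+1,490 + 3,760 = 68,640 kg.
Stage 1: m₀ = 68,640 kg, m_f = 68,640 − 47,200 = 21,440 kg; Δv = 306×9.80665×ln(3.201) = 3000.8×1.1636 ≈ 3492 m/s.
Stage 2: m₀ = 16,250 kg, m_f = 16,250 − 11,000 = 5,250 kg; Δv = 331×9.80665×ln(3.095) = 3246.0×1.1299 ≈ 3668 m/s.
Total Δv = 3492 + 3668 = 7160 m/s.

Δv ≈ 7160 m/s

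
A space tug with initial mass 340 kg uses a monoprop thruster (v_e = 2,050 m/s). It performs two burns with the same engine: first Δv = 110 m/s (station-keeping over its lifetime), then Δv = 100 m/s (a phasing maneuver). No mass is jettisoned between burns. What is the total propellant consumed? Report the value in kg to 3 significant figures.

After the first burn: m = 340 × exp(−110/2050.0) = 340 × 0.94776 = 322.238 kg.
After the second burn: m = 322.238 × exp(−100/2050.0) = 322.238 × 0.95239 = 306.896 kg.
Total propellant = m₀ − m_final = 340 − 306.896 = 33.104 kg.

total propellant consumed ≈ 33.1 kg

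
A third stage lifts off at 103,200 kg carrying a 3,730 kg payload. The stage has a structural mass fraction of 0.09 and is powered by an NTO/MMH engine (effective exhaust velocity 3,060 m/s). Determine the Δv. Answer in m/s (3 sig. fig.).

Δv ≈ 6420 m/s

Stage wet mass = m₀ − payload = 103,200 − 3,730 = 99,470 kg.
Stage dry mass = ε × stage wet mass = 0.09 × 99,470 = 8,952.3 kg.
Burnout mass m_f = stage dry + payload = 8,952.3 + 3,730 = 12,682.3 kg.
Using Δv = v_e ln(m₀/m_f): Δv = v_e · ln(103,200/12,682.3) = 3060.0 × ln(8.137) = 3060.0 × 2.0965 ≈ 6415 m/s.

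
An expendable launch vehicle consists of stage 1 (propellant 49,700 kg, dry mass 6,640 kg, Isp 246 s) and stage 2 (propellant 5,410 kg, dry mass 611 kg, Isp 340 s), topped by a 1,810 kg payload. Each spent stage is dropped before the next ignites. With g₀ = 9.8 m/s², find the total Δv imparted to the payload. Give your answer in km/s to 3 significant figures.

Δv ≈ 7.50 km/s

Ignition mass of stage 1 = 49,700+6,640 + 5,410+611 + 1,810 = 64,171 kg.
Stage 1: m₀ = 64,171 kg, m_f = 64,171 − 49,700 = 14,471 kg; Δv = 246×9.8×ln(4.434) = 2410.8×1.4894 ≈ 3591 m/s.
Stage 2: m₀ = 7,831 kg, m_f = 7,831 − 5,410 = 2,421 kg; Δv = 340×9.8×ln(3.235) = 3332.0×1.1739 ≈ 3911 m/s.
Total Δv = 3591 + 3911 = 7502 m/s.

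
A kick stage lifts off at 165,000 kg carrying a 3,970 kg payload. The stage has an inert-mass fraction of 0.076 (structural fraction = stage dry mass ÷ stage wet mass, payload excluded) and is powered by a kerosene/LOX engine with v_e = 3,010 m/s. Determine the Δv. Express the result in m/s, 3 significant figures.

Δv ≈ 6980 m/s

Stage wet mass = m₀ − payload = 165,000 − 3,970 = 161,030 kg.
Stage dry mass = ε × stage wet mass = 0.076 × 161,030 = 12,238.3 kg.
Burnout mass m_f = stage dry + payload = 12,238.3 + 3,970 = 16,208.3 kg.
By the Tsiolkovsky rocket equation, Δv = v_e · ln(165,000/16,208.3) = 3010.0 × ln(10.18) = 3010.0 × 2.3204 ≈ 6984 m/s.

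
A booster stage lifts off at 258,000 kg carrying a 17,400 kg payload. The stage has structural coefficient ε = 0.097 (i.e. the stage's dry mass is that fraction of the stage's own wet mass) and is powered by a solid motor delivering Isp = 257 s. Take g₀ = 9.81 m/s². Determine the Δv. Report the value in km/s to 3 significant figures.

Δv ≈ 4.65 km/s

Stage wet mass = m₀ − payload = 258,000 − 17,400 = 240,600 kg.
Stage dry mass = ε × stage wet mass = 0.097 × 240,600 = 23,338.2 kg.
Burnout mass m_f = stage dry + payload = 23,338.2 + 17,400 = 40,738.2 kg.
v_e = Isp · g₀ = 257 × 9.81 = 2521.2 m/s.
Δv = v_e · ln(258,000/40,738.2) = 2521.2 × ln(6.333) = 2521.2 × 1.8458 ≈ 4654 m/s.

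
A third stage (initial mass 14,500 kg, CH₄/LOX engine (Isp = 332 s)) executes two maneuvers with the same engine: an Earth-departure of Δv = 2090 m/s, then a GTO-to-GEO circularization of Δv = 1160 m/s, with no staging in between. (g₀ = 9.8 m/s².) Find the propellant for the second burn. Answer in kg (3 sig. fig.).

v_e = Isp · g₀ = 332 × 9.8 = 3253.6 m/s.
After the first burn: m = 14500 × exp(−2090/3253.6) = 14500 × 0.52605 = 7,627.73 kg.
After the second burn: m = 7,627.73 × exp(−1160/3253.6) = 7,627.73 × 0.70010 = 5,340.17 kg.
Second-burn propellant = 7,627.73 − 5,340.17 = 2,287.56 kg.

propellant for the second burn ≈ 2290 kg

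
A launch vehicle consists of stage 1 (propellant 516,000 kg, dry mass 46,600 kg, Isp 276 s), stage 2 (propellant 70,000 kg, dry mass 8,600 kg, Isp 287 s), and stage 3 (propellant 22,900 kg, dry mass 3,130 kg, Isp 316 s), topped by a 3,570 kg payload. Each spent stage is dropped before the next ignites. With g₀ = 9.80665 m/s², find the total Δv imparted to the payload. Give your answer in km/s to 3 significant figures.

Δv ≈ 11.5 km/s

Ignition mass of stage 1 = 516,000+46,600 + 70,000+8,600 + 22,900+3,130 + 3,570 = 670,800 kg.
Stage 1: m₀ = 670,800 kg, m_f = 670,800 − 516,000 = 154,800 kg; Δv = 276×9.80665×ln(4.333) = 2706.6×1.4663 ≈ 3969 m/s.
Stage 2: m₀ = 108,200 kg, m_f = 108,200 − 70,000 = 38,200 kg; Δv = 287×9.80665×ln(2.832) = 2814.5×1.0411 ≈ 2930 m/s.
Stage 3: m₀ = 29,600 kg, m_f = 29,600 − 22,900 = 6,700 kg; Δv = 316×9.80665×ln(4.418) = 3098.9×1.4857 ≈ 4604 m/s.
Total Δv = 3969 + 2930 + 4604 = 11503 m/s.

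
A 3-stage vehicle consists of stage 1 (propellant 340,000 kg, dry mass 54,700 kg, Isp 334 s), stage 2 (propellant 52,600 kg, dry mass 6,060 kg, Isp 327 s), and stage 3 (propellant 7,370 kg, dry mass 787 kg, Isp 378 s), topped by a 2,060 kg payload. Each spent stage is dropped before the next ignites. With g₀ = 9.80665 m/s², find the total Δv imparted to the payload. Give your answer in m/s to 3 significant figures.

Ignition mass of stage 1 = 340,000+54,700 + 52,600+6,060 + 7,370+787 + 2,060 = 463,577 kg.
Stage 1: m₀ = 463,577 kg, m_f = 463,577 − 340,000 = 123,577 kg; Δv = 334×9.80665×ln(3.751) = 3275.4×1.3221 ≈ 4330 m/s.
Stage 2: m₀ = 68,877 kg, m_f = 68,877 − 52,600 = 16,277 kg; Δv = 327×9.80665×ln(4.232) = 3206.8×1.4426 ≈ 4626 m/s.
Stage 3: m₀ = 10,217 kg, m_f = 10,217 − 7,370 = 2,847 kg; Δv = 378×9.80665×ln(3.589) = 3706.9×1.2778 ≈ 4737 m/s.
Total Δv = 4330 + 4626 + 4737 = 13693 m/s.

Δv ≈ 13700 m/s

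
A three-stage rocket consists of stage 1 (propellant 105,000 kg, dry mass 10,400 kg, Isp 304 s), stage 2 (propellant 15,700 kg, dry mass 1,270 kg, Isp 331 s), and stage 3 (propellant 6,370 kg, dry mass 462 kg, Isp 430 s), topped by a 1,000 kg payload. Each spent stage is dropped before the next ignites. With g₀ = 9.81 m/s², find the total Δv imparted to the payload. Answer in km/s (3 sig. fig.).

Ignition mass of stage 1 = 105,000+10,400 + 15,700+1,270 + 6,370+462 + 1,000 = 140,202 kg.
Stage 1: m₀ = 140,202 kg, m_f = 140,202 − 105,000 = 35,202 kg; Δv = 304×9.81×ln(3.983) = 2982.2×1.3820 ≈ 4121 m/s.
Stage 2: m₀ = 24,802 kg, m_f = 24,802 − 15,700 = 9,102 kg; Δv = 331×9.81×ln(2.725) = 3247.1×1.0024 ≈ 3255 m/s.
Stage 3: m₀ = 7,832 kg, m_f = 7,832 − 6,370 = 1,462 kg; Δv = 430×9.81×ln(5.357) = 4218.3×1.6784 ≈ 7080 m/s.
Total Δv = 4121 + 3255 + 7080 = 14456 m/s.

Δv ≈ 14.5 km/s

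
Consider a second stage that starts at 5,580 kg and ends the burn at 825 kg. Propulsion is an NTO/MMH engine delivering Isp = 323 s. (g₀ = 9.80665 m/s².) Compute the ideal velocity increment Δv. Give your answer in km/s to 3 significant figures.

v_e = Isp · g₀ = 323 × 9.80665 = 3167.5 m/s.
From the ideal rocket equation, Δv = v_e · ln(m₀/m_f) = 3167.5 × ln(6.764) = 3167.5 × 1.9116 ≈ 6055.0 m/s.

Δv ≈ 6.05 km/s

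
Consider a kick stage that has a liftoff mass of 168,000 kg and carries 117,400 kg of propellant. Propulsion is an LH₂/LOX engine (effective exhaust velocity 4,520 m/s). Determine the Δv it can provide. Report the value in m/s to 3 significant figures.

Δv ≈ 5420 m/s

m_f = m₀ − m_prop = 168,000 − 117,400 = 50,600 kg.
Δv = v_e · ln(m₀/m_f) = 4520.0 × ln(3.32) = 4520.0 × 1.2000 ≈ 5424.1 m/s.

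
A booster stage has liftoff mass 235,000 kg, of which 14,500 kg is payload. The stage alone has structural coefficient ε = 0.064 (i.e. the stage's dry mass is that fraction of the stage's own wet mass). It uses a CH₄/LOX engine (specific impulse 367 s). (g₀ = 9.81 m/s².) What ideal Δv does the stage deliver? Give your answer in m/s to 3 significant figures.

Δv ≈ 7580 m/s

Stage wet mass = m₀ − payload = 235,000 − 14,500 = 220,500 kg.
Stage dry mass = ε × stage wet mass = 0.064 × 220,500 = 14,112 kg.
Burnout mass m_f = stage dry + payload = 14,112 + 14,500 = 28,612 kg.
v_e = Isp · g₀ = 367 × 9.81 = 3600.3 m/s.
Δv = v_e · ln(235,000/28,612) = 3600.3 × ln(8.213) = 3600.3 × 2.1058 ≈ 7581 m/s.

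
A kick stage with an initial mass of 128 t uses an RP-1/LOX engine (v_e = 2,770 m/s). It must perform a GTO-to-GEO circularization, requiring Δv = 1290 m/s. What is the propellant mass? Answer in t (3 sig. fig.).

propellant mass ≈ 47.7 t

m₀/m_f = exp(Δv / v_e) = exp(1290 / 2770.0) = exp(0.4657) = 1.5931.
m_f = 128 / 1.5931 = 80.3465 t, so propellant = m₀ − m_f = 128 − 80.3465 = 47.6535 t.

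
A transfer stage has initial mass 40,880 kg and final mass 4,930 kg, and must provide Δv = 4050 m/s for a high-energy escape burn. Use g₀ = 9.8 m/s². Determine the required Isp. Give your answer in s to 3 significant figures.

ln(m₀/m_f) = ln(40880/4930) = ln(8.292) = 2.1153.
From the ideal rocket equation, v_e = Δv / ln(m₀/m_f) = 4050 / 2.1153 = 1914.6 m/s.
Isp = v_e / g₀ = 1914.6 / 9.8 = 195.4 s.

Isp ≈ 195 s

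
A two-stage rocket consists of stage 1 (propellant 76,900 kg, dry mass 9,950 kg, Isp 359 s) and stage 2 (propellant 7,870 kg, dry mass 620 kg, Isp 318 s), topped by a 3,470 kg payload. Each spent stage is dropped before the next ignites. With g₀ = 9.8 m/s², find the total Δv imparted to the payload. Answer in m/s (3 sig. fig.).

Δv ≈ 8640 m/s

Ignition mass of stage 1 = 76,900+9,950 + 7,870+620 + 3,470 = 98,810 kg.
Stage 1: m₀ = 98,810 kg, m_f = 98,810 − 76,900 = 21,910 kg; Δv = 359×9.8×ln(4.51) = 3518.2×1.5063 ≈ 5299 m/s.
Stage 2: m₀ = 11,960 kg, m_f = 11,960 − 7,870 = 4,090 kg; Δv = 318×9.8×ln(2.924) = 3116.4×1.0730 ≈ 3344 m/s.
Total Δv = 5299 + 3344 = 8643 m/s.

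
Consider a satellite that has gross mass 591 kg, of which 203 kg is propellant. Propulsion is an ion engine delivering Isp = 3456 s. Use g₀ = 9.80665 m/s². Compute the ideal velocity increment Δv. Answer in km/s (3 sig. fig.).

Δv ≈ 14.3 km/s

v_e = Isp · g₀ = 3456 × 9.80665 = 33891.8 m/s.
m_f = m₀ − m_prop = 591 − 203 = 388 kg.
By the Tsiolkovsky rocket equation, Δv = v_e · ln(m₀/m_f) = 33891.8 × ln(1.523) = 33891.8 × 0.4208 ≈ 14262.0 m/s.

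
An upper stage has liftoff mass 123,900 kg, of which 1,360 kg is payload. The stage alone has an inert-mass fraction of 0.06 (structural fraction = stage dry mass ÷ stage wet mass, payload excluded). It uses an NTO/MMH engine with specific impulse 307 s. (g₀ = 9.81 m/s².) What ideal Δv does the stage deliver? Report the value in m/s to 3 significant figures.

Δv ≈ 8000 m/s

Stage wet mass = m₀ − payload = 123,900 − 1,360 = 122,540 kg.
Stage dry mass = ε × stage wet mass = 0.06 × 122,540 = 7,352.4 kg.
Burnout mass m_f = stage dry + payload = 7,352.4 + 1,360 = 8,712.4 kg.
v_e = Isp · g₀ = 307 × 9.81 = 3011.7 m/s.
Δv = v_e · ln(123,900/8,712.4) = 3011.7 × ln(14.22) = 3011.7 × 2.6547 ≈ 7995 m/s.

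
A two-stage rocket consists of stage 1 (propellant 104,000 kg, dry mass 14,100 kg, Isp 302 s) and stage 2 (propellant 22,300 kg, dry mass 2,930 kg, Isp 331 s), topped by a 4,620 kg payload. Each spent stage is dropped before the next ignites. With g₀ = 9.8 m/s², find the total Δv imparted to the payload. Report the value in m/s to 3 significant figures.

Ignition mass of stage 1 = 104,000+14,100 + 22,300+2,930 + 4,620 = 147,950 kg.
Stage 1: m₀ = 147,950 kg, m_f = 147,950 − 104,000 = 43,950 kg; Δv = 302×9.8×ln(3.366) = 2959.6×1.2138 ≈ 3592 m/s.
Stage 2: m₀ = 29,850 kg, m_f = 29,850 − 22,300 = 7,550 kg; Δv = 331×9.8×ln(3.954) = 3243.8×1.3746 ≈ 4459 m/s.
Total Δv = 3592 + 4459 = 8051 m/s.

Δv ≈ 8050 m/s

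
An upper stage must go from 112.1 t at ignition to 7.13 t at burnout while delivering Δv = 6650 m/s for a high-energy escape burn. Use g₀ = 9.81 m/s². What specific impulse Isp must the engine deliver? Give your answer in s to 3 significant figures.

Isp ≈ 246 s

ln(m₀/m_f) = ln(112100/7130) = ln(15.72) = 2.7551.
Rocket equation: v_e = Δv / ln(m₀/m_f) = 6650 / 2.7551 = 2413.7 m/s.
Isp = v_e / g₀ = 2413.7 / 9.81 = 246.0 s.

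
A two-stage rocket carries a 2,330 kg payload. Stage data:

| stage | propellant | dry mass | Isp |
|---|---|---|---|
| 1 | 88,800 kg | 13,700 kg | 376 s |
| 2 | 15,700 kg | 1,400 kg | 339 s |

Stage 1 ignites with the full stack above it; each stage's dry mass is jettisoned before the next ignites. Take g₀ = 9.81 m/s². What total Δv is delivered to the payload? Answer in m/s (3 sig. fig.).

Ignition mass of stage 1 = 88,800+13,700 + 15,700+1,400 + 2,330 = 121,930 kg.
Stage 1: m₀ = 121,930 kg, m_f = 121,930 − 88,800 = 33,130 kg; Δv = 376×9.81×ln(3.68) = 3688.6×1.3030 ≈ 4806 m/s.
Stage 2: m₀ = 19,430 kg, m_f = 19,430 − 15,700 = 3,730 kg; Δv = 339×9.81×ln(5.209) = 3325.6×1.6504 ≈ 5489 m/s.
Total Δv = 4806 + 5489 = 10295 m/s.

Δv ≈ 10300 m/s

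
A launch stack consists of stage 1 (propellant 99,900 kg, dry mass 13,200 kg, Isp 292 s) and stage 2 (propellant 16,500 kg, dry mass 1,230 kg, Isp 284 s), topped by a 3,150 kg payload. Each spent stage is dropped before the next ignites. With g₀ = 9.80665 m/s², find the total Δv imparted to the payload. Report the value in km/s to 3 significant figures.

Ignition mass of stage 1 = 99,900+13,200 + 16,500+1,230 + 3,150 = 133,980 kg.
Stage 1: m₀ = 133,980 kg, m_f = 133,980 − 99,900 = 34,080 kg; Δv = 292×9.80665×ln(3.931) = 2863.5×1.3690 ≈ 3920 m/s.
Stage 2: m₀ = 20,880 kg, m_f = 20,880 − 16,500 = 4,380 kg; Δv = 284×9.80665×ln(4.767) = 2785.1×1.5617 ≈ 4350 m/s.
Total Δv = 3920 + 4350 = 8270 m/s.

Δv ≈ 8.27 km/s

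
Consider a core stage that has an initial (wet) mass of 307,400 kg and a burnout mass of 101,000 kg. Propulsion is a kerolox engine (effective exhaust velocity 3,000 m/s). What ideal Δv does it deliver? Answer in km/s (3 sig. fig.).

Using Δv = v_e ln(m₀/m_f): Δv = v_e · ln(m₀/m_f) = 3000.0 × ln(3.044) = 3000.0 × 1.1130 ≈ 3339.1 m/s.

Δv ≈ 3.34 km/s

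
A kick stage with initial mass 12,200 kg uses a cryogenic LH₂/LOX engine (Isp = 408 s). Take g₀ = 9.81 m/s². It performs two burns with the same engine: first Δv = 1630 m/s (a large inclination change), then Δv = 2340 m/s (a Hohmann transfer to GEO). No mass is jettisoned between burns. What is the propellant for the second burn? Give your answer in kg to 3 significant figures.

propellant for the second burn ≈ 3590 kg

v_e = Isp · g₀ = 408 × 9.81 = 4002.5 m/s.
After the first burn: m = 12200 × exp(−1630/4002.5) = 12200 × 0.66548 = 8,118.86 kg.
After the second burn: m = 8,118.86 × exp(−2340/4002.5) = 8,118.86 × 0.55731 = 4,524.72 kg.
Second-burn propellant = 8,118.86 − 4,524.72 = 3,594.14 kg.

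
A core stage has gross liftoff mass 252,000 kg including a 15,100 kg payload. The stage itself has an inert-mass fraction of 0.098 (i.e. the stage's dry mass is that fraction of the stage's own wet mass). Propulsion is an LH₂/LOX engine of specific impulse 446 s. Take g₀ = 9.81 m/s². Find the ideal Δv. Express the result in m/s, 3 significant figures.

Stage wet mass = m₀ − payload = 252,000 − 15,100 = 236,900 kg.
Stage dry mass = ε × stage wet mass = 0.098 × 236,900 = 23,216.2 kg.
Burnout mass m_f = stage dry + payload = 23,216.2 + 15,100 = 38,316.2 kg.
v_e = Isp · g₀ = 446 × 9.81 = 4375.3 m/s.
From the ideal rocket equation, Δv = v_e · ln(252,000/38,316.2) = 4375.3 × ln(6.577) = 4375.3 × 1.8836 ≈ 8241 m/s.

Δv ≈ 8240 m/s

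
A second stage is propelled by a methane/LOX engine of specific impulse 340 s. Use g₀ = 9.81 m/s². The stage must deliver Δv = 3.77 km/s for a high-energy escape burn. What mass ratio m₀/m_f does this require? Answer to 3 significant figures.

v_e = Isp · g₀ = 340 × 9.81 = 3335.4 m/s.
By the Tsiolkovsky rocket equation, m₀/m_f = exp(Δv / v_e) = exp(3770 / 3335.4) = exp(1.1303) = 3.0966.

mass ratio ≈ 3.10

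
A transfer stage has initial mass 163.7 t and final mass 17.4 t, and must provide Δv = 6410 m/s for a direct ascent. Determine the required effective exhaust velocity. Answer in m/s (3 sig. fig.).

ln(m₀/m_f) = ln(163700/17400) = ln(9.408) = 2.2416.
v_e = Δv / ln(m₀/m_f) = 6410 / 2.2416 = 2859.6 m/s.

v_e ≈ 2860 m/s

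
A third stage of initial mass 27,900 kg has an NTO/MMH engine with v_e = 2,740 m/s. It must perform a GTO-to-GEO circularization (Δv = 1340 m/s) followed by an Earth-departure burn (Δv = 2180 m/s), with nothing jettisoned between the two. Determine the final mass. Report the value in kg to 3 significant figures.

After the first burn: m = 27900 × exp(−1340/2740.0) = 27900 × 0.61321 = 17,108.6 kg.
After the second burn: m = 17,108.6 × exp(−2180/2740.0) = 17,108.6 × 0.45130 = 7,721.11 kg.

final mass ≈ 7720 kg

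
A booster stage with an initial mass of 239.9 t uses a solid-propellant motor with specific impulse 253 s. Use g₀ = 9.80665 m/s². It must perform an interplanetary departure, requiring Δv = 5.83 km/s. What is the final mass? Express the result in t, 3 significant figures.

v_e = Isp · g₀ = 253 × 9.80665 = 2481.1 m/s.
Using Δv = v_e ln(m₀/m_f): m₀/m_f = exp(Δv / v_e) = exp(5830 / 2481.1) = exp(2.3498) = 10.4833.
m_f = m₀ / 10.4833 = 239.9 / 10.4833 = 22.884 t.

final mass ≈ 22.9 t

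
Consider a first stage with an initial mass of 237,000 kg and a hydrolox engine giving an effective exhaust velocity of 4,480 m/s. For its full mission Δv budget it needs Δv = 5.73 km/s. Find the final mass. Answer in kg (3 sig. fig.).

final mass ≈ 66000 kg

By the Tsiolkovsky rocket equation, m₀/m_f = exp(Δv / v_e) = exp(5730 / 4480.0) = exp(1.2790) = 3.5931.
m_f = m₀ / 3.5931 = 237,000 / 3.5931 = 65,959.8 kg.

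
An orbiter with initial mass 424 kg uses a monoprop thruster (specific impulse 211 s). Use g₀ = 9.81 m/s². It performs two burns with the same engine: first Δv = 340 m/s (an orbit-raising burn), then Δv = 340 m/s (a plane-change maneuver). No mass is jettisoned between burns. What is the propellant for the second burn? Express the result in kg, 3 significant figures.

propellant for the second burn ≈ 54.5 kg

v_e = Isp · g₀ = 211 × 9.81 = 2069.9 m/s.
After the first burn: m = 424 × exp(−340/2069.9) = 424 × 0.84852 = 359.772 kg.
After the second burn: m = 359.772 × exp(−340/2069.9) = 359.772 × 0.84852 = 305.274 kg.
Second-burn propellant = 359.772 − 305.274 = 54.498 kg.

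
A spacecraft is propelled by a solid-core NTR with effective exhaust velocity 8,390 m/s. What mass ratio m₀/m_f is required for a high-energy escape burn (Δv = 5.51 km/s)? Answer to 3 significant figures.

By the Tsiolkovsky rocket equation, m₀/m_f = exp(Δv / v_e) = exp(5510 / 8390.0) = exp(0.6567) = 1.9285.

mass ratio ≈ 1.93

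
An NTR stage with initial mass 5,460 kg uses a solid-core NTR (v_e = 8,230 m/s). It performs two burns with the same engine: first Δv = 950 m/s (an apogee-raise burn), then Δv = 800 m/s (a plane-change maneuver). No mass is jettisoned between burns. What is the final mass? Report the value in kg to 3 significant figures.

final mass ≈ 4410 kg

After the first burn: m = 5460 × exp(−950/8230.0) = 5460 × 0.89098 = 4,864.75 kg.
After the second burn: m = 4,864.75 × exp(−800/8230.0) = 4,864.75 × 0.90737 = 4,414.13 kg.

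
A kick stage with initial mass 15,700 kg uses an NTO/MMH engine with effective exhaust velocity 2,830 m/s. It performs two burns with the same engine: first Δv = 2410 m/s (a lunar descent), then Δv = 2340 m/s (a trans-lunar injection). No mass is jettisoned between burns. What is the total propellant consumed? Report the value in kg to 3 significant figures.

total propellant consumed ≈ 12800 kg

After the first burn: m = 15700 × exp(−2410/2830.0) = 15700 × 0.42674 = 6,699.82 kg.
After the second burn: m = 6,699.82 × exp(−2340/2830.0) = 6,699.82 × 0.43742 = 2,930.64 kg.
Total propellant = m₀ − m_final = 15700 − 2,930.64 = 12,769.36 kg.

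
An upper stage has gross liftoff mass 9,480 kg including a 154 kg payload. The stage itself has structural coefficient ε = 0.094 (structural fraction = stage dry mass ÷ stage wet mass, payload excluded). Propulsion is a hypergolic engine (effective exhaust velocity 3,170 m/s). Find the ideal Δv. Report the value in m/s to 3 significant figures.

Stage wet mass = m₀ − payload = 9,480 − 154 = 9,326 kg.
Stage dry mass = ε × stage wet mass = 0.094 × 9,326 = 876.644 kg.
Burnout mass m_f = stage dry + payload = 876.644 + 154 = 1,030.644 kg.
Δv = v_e · ln(9,480/1,030.644) = 3170.0 × ln(9.198) = 3170.0 × 2.2190 ≈ 7034 m/s.

Δv ≈ 7030 m/s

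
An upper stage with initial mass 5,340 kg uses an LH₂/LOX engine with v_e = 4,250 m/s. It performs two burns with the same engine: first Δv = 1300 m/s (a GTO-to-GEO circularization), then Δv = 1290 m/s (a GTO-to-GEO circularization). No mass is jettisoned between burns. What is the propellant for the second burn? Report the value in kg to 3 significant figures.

propellant for the second burn ≈ 1030 kg

After the first burn: m = 5340 × exp(−1300/4250.0) = 5340 × 0.73647 = 3,932.75 kg.
After the second burn: m = 3,932.75 × exp(−1290/4250.0) = 3,932.75 × 0.73821 = 2,903.2 kg.
Second-burn propellant = 3,932.75 − 2,903.2 = 1,029.55 kg.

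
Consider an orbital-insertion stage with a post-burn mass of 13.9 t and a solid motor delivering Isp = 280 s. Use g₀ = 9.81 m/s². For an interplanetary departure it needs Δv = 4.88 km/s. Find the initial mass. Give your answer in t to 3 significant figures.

v_e = Isp · g₀ = 280 × 9.81 = 2746.8 m/s.
m₀/m_f = exp(Δv / v_e) = exp(4880 / 2746.8) = exp(1.7766) = 5.9098.
m₀ = m_f × 5.9098 = 13.9 × 5.9098 = 82.1462 t.

initial mass ≈ 82.1 t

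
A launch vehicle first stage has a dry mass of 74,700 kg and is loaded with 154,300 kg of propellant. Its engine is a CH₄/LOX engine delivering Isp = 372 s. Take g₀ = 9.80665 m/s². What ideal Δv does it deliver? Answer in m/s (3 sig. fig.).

v_e = Isp · g₀ = 372 × 9.80665 = 3648.1 m/s.
m₀ = m_dry + m_prop = 74,700 + 154,300 = 229,000 kg.
Δv = v_e · ln(m₀/m_f) = 3648.1 × ln(3.066) = 3648.1 × 1.1202 ≈ 4086.7 m/s.

Δv ≈ 4090 m/s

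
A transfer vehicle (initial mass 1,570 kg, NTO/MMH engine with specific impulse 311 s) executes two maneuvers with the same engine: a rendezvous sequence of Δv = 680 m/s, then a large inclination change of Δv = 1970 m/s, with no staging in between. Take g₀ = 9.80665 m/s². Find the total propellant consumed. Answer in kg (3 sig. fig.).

v_e = Isp · g₀ = 311 × 9.80665 = 3049.9 m/s.
After the first burn: m = 1570 × exp(−680/3049.9) = 1570 × 0.80015 = 1,256.24 kg.
After the second burn: m = 1,256.24 × exp(−1970/3049.9) = 1,256.24 × 0.52418 = 658.496 kg.
Total propellant = m₀ − m_final = 1570 − 658.496 = 911.504 kg.

total propellant consumed ≈ 912 kg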